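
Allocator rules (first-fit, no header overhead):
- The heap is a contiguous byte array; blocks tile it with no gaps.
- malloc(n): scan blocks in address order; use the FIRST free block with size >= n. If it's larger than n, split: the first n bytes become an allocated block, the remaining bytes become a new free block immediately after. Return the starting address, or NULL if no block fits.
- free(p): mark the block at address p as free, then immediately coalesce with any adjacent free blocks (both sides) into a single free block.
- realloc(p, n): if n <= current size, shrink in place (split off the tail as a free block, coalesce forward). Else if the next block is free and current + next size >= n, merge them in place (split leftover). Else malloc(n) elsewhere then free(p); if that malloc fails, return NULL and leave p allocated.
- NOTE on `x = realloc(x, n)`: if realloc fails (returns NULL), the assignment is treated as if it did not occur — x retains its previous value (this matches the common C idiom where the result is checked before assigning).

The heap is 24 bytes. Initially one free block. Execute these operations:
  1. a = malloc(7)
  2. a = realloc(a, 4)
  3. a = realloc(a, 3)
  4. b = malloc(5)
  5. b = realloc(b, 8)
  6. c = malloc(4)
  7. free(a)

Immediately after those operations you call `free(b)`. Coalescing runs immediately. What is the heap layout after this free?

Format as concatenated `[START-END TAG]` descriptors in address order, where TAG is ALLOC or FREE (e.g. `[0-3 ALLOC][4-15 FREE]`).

Answer: [0-10 FREE][11-14 ALLOC][15-23 FREE]

Derivation:
Op 1: a = malloc(7) -> a = 0; heap: [0-6 ALLOC][7-23 FREE]
Op 2: a = realloc(a, 4) -> a = 0; heap: [0-3 ALLOC][4-23 FREE]
Op 3: a = realloc(a, 3) -> a = 0; heap: [0-2 ALLOC][3-23 FREE]
Op 4: b = malloc(5) -> b = 3; heap: [0-2 ALLOC][3-7 ALLOC][8-23 FREE]
Op 5: b = realloc(b, 8) -> b = 3; heap: [0-2 ALLOC][3-10 ALLOC][11-23 FREE]
Op 6: c = malloc(4) -> c = 11; heap: [0-2 ALLOC][3-10 ALLOC][11-14 ALLOC][15-23 FREE]
Op 7: free(a) -> (freed a); heap: [0-2 FREE][3-10 ALLOC][11-14 ALLOC][15-23 FREE]
free(b): b = 3 -> block [3-10 ALLOC]; mark free, coalesce with adjacent free neighbors -> [0-10 FREE][11-14 ALLOC][15-23 FREE]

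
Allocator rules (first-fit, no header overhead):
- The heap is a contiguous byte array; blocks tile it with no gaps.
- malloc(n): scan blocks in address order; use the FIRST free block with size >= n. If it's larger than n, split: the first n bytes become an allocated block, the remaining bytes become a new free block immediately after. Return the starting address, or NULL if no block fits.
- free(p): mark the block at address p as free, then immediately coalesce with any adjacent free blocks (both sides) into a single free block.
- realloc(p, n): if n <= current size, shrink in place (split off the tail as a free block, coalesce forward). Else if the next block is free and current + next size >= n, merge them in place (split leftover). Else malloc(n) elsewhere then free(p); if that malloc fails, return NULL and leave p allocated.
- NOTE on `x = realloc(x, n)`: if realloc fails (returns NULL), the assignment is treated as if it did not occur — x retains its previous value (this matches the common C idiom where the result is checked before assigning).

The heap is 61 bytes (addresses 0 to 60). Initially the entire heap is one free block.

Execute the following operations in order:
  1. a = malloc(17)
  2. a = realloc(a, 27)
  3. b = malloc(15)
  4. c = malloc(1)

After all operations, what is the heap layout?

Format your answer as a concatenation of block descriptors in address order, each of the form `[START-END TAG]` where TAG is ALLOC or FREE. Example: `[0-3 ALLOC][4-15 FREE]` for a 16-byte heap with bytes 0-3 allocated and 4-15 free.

Op 1: a = malloc(17) -> a = 0; heap: [0-16 ALLOC][17-60 FREE]
Op 2: a = realloc(a, 27) -> a = 0; heap: [0-26 ALLOC][27-60 FREE]
Op 3: b = malloc(15) -> b = 27; heap: [0-26 ALLOC][27-41 ALLOC][42-60 FREE]
Op 4: c = malloc(1) -> c = 42; heap: [0-26 ALLOC][27-41 ALLOC][42-42 ALLOC][43-60 FREE]

Answer: [0-26 ALLOC][27-41 ALLOC][42-42 ALLOC][43-60 FREE]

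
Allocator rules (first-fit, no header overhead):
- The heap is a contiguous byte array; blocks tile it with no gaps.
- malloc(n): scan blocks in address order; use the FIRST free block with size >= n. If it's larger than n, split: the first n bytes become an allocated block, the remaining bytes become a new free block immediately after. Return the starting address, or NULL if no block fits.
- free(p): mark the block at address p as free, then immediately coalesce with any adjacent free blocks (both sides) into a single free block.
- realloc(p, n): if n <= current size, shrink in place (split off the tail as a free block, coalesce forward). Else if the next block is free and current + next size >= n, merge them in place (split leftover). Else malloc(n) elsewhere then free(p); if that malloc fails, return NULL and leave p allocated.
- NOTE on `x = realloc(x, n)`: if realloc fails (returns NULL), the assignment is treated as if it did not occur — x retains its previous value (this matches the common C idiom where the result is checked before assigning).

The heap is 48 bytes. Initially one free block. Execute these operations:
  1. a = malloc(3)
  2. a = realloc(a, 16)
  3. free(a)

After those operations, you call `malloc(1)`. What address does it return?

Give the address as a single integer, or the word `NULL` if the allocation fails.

Answer: 0

Derivation:
Op 1: a = malloc(3) -> a = 0; heap: [0-2 ALLOC][3-47 FREE]
Op 2: a = realloc(a, 16) -> a = 0; heap: [0-15 ALLOC][16-47 FREE]
Op 3: free(a) -> (freed a); heap: [0-47 FREE]
malloc(1): first-fit scan over [0-47 FREE] -> 0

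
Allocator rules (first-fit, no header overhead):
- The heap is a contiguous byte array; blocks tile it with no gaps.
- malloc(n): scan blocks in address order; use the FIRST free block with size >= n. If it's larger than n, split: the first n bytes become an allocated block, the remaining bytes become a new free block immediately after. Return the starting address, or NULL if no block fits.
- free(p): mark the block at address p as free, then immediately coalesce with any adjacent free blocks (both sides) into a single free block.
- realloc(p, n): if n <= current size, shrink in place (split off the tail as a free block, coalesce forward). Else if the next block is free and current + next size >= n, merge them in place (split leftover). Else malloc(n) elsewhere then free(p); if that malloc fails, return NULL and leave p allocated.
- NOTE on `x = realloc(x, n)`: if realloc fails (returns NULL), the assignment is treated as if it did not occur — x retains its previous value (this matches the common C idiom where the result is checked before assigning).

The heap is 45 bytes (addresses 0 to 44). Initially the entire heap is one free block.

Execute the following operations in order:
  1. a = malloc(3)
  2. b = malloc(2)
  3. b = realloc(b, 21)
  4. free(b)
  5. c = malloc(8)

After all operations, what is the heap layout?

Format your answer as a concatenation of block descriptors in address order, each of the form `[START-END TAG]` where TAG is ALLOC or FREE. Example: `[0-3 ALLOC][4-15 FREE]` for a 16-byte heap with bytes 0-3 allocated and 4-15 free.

Op 1: a = malloc(3) -> a = 0; heap: [0-2 ALLOC][3-44 FREE]
Op 2: b = malloc(2) -> b = 3; heap: [0-2 ALLOC][3-4 ALLOC][5-44 FREE]
Op 3: b = realloc(b, 21) -> b = 3; heap: [0-2 ALLOC][3-23 ALLOC][24-44 FREE]
Op 4: free(b) -> (freed b); heap: [0-2 ALLOC][3-44 FREE]
Op 5: c = malloc(8) -> c = 3; heap: [0-2 ALLOC][3-10 ALLOC][11-44 FREE]

Answer: [0-2 ALLOC][3-10 ALLOC][11-44 FREE]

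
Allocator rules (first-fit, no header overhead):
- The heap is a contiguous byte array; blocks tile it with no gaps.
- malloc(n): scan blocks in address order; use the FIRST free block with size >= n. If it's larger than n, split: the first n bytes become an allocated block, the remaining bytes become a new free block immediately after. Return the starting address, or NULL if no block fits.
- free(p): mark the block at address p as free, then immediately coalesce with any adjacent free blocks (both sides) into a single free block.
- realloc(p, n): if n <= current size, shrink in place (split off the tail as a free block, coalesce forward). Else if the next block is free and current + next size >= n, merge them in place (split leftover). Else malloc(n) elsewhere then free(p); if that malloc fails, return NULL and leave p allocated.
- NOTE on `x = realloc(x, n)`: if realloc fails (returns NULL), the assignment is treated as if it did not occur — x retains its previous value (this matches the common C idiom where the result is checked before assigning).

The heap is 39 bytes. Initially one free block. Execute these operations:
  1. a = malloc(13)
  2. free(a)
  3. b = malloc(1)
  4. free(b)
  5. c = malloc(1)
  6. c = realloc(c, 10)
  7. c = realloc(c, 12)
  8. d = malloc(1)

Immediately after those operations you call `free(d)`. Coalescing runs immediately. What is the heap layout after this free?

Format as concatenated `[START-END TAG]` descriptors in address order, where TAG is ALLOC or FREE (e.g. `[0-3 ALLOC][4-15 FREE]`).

Answer: [0-11 ALLOC][12-38 FREE]

Derivation:
Op 1: a = malloc(13) -> a = 0; heap: [0-12 ALLOC][13-38 FREE]
Op 2: free(a) -> (freed a); heap: [0-38 FREE]
Op 3: b = malloc(1) -> b = 0; heap: [0-0 ALLOC][1-38 FREE]
Op 4: free(b) -> (freed b); heap: [0-38 FREE]
Op 5: c = malloc(1) -> c = 0; heap: [0-0 ALLOC][1-38 FREE]
Op 6: c = realloc(c, 10) -> c = 0; heap: [0-9 ALLOC][10-38 FREE]
Op 7: c = realloc(c, 12) -> c = 0; heap: [0-11 ALLOC][12-38 FREE]
Op 8: d = malloc(1) -> d = 12; heap: [0-11 ALLOC][12-12 ALLOC][13-38 FREE]
free(d): d = 12 -> block [12-12 ALLOC]; mark free, coalesce with adjacent free neighbors -> [0-11 ALLOC][12-38 FREE]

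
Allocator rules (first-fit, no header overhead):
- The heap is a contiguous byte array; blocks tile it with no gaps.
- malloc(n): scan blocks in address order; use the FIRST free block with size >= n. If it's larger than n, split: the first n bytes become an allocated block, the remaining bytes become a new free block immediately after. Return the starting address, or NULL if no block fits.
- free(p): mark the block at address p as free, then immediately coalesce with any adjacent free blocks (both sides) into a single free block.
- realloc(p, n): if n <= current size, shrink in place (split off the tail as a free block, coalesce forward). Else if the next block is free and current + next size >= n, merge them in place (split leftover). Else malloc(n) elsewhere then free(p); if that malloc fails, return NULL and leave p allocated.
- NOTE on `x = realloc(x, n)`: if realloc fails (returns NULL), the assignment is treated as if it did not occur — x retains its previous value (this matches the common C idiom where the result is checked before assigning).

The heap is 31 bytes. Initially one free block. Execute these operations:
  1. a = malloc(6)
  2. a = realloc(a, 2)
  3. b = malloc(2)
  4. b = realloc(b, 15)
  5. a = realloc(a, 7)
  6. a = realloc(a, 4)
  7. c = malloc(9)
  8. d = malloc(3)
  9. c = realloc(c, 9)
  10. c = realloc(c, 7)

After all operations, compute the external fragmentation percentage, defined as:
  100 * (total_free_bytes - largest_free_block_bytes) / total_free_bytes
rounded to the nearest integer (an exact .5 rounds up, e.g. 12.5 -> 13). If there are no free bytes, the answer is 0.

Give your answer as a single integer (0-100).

Op 1: a = malloc(6) -> a = 0; heap: [0-5 ALLOC][6-30 FREE]
Op 2: a = realloc(a, 2) -> a = 0; heap: [0-1 ALLOC][2-30 FREE]
Op 3: b = malloc(2) -> b = 2; heap: [0-1 ALLOC][2-3 ALLOC][4-30 FREE]
Op 4: b = realloc(b, 15) -> b = 2; heap: [0-1 ALLOC][2-16 ALLOC][17-30 FREE]
Op 5: a = realloc(a, 7) -> a = 17; heap: [0-1 FREE][2-16 ALLOC][17-23 ALLOC][24-30 FREE]
Op 6: a = realloc(a, 4) -> a = 17; heap: [0-1 FREE][2-16 ALLOC][17-20 ALLOC][21-30 FREE]
Op 7: c = malloc(9) -> c = 21; heap: [0-1 FREE][2-16 ALLOC][17-20 ALLOC][21-29 ALLOC][30-30 FREE]
Op 8: d = malloc(3) -> d = NULL; heap: [0-1 FREE][2-16 ALLOC][17-20 ALLOC][21-29 ALLOC][30-30 FREE]
Op 9: c = realloc(c, 9) -> c = 21; heap: [0-1 FREE][2-16 ALLOC][17-20 ALLOC][21-29 ALLOC][30-30 FREE]
Op 10: c = realloc(c, 7) -> c = 21; heap: [0-1 FREE][2-16 ALLOC][17-20 ALLOC][21-27 ALLOC][28-30 FREE]
Free blocks: [2 3] total_free=5 largest=3 -> 100*(5-3)/5 = 200/5 = 40

Answer: 40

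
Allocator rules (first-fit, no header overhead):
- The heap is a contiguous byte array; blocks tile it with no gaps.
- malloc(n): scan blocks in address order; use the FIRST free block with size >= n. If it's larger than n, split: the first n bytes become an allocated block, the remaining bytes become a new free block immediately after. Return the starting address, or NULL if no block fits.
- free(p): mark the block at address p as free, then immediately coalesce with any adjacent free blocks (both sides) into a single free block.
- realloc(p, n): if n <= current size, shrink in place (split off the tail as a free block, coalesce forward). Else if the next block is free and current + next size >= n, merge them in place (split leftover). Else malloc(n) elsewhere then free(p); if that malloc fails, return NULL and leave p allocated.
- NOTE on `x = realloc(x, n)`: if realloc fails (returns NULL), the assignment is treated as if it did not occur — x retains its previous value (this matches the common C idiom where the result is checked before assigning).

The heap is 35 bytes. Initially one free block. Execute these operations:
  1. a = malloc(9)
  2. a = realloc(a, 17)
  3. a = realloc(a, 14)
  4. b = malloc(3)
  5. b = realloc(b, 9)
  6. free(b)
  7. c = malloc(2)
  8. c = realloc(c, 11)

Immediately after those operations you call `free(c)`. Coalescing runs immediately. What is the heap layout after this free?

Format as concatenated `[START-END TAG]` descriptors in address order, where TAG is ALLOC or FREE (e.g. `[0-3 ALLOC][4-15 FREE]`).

Answer: [0-13 ALLOC][14-34 FREE]

Derivation:
Op 1: a = malloc(9) -> a = 0; heap: [0-8 ALLOC][9-34 FREE]
Op 2: a = realloc(a, 17) -> a = 0; heap: [0-16 ALLOC][17-34 FREE]
Op 3: a = realloc(a, 14) -> a = 0; heap: [0-13 ALLOC][14-34 FREE]
Op 4: b = malloc(3) -> b = 14; heap: [0-13 ALLOC][14-16 ALLOC][17-34 FREE]
Op 5: b = realloc(b, 9) -> b = 14; heap: [0-13 ALLOC][14-22 ALLOC][23-34 FREE]
Op 6: free(b) -> (freed b); heap: [0-13 ALLOC][14-34 FREE]
Op 7: c = malloc(2) -> c = 14; heap: [0-13 ALLOC][14-15 ALLOC][16-34 FREE]
Op 8: c = realloc(c, 11) -> c = 14; heap: [0-13 ALLOC][14-24 ALLOC][25-34 FREE]
free(c): c = 14 -> block [14-24 ALLOC]; mark free, coalesce with adjacent free neighbors -> [0-13 ALLOC][14-34 FREE]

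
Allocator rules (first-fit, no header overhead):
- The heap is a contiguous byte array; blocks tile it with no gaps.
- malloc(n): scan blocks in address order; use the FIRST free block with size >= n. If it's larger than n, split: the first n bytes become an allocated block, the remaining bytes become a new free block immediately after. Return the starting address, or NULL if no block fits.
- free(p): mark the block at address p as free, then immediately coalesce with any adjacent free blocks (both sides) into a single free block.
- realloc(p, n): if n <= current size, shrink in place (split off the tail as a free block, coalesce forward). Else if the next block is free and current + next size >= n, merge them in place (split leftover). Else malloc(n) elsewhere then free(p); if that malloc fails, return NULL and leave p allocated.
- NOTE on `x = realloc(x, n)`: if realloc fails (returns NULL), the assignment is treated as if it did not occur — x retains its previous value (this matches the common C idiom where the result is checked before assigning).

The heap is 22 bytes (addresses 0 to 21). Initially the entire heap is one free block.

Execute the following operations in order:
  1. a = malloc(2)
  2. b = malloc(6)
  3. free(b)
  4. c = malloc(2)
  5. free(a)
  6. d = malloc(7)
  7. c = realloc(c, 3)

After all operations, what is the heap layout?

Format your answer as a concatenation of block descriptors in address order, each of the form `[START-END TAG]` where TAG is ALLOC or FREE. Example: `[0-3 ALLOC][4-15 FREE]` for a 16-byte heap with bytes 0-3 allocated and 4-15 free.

Answer: [0-3 FREE][4-10 ALLOC][11-13 ALLOC][14-21 FREE]

Derivation:
Op 1: a = malloc(2) -> a = 0; heap: [0-1 ALLOC][2-21 FREE]
Op 2: b = malloc(6) -> b = 2; heap: [0-1 ALLOC][2-7 ALLOC][8-21 FREE]
Op 3: free(b) -> (freed b); heap: [0-1 ALLOC][2-21 FREE]
Op 4: c = malloc(2) -> c = 2; heap: [0-1 ALLOC][2-3 ALLOC][4-21 FREE]
Op 5: free(a) -> (freed a); heap: [0-1 FREE][2-3 ALLOC][4-21 FREE]
Op 6: d = malloc(7) -> d = 4; heap: [0-1 FREE][2-3 ALLOC][4-10 ALLOC][11-21 FREE]
Op 7: c = realloc(c, 3) -> c = 11; heap: [0-3 FREE][4-10 ALLOC][11-13 ALLOC][14-21 FREE]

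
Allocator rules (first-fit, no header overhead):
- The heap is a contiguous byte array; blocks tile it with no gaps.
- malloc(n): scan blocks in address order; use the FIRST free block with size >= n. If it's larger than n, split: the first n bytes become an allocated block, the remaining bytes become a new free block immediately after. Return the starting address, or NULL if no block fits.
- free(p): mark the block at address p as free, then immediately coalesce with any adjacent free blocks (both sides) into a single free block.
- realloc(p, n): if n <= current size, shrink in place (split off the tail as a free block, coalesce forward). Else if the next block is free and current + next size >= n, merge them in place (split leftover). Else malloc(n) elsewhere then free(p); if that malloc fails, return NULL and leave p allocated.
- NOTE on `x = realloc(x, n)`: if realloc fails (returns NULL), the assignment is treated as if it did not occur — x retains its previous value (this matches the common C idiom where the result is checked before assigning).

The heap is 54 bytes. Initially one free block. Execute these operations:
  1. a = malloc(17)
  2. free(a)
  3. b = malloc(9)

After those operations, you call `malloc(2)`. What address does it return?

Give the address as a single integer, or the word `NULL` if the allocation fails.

Answer: 9

Derivation:
Op 1: a = malloc(17) -> a = 0; heap: [0-16 ALLOC][17-53 FREE]
Op 2: free(a) -> (freed a); heap: [0-53 FREE]
Op 3: b = malloc(9) -> b = 0; heap: [0-8 ALLOC][9-53 FREE]
malloc(2): first-fit scan over [0-8 ALLOC][9-53 FREE] -> 9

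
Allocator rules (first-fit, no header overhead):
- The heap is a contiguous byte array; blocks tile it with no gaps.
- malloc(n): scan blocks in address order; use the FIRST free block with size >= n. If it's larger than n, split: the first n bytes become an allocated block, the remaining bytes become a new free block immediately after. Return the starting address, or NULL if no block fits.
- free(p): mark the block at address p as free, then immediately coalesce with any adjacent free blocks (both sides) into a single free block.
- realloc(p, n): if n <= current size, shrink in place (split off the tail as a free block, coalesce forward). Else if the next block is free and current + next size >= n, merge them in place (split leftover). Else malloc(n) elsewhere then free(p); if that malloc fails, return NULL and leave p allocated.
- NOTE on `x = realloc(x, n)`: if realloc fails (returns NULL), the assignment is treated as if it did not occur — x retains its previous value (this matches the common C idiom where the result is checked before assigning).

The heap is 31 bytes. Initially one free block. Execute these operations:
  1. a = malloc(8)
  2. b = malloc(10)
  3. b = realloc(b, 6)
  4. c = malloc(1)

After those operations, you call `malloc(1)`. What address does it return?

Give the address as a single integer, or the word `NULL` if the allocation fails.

Op 1: a = malloc(8) -> a = 0; heap: [0-7 ALLOC][8-30 FREE]
Op 2: b = malloc(10) -> b = 8; heap: [0-7 ALLOC][8-17 ALLOC][18-30 FREE]
Op 3: b = realloc(b, 6) -> b = 8; heap: [0-7 ALLOC][8-13 ALLOC][14-30 FREE]
Op 4: c = malloc(1) -> c = 14; heap: [0-7 ALLOC][8-13 ALLOC][14-14 ALLOC][15-30 FREE]
malloc(1): first-fit scan over [0-7 ALLOC][8-13 ALLOC][14-14 ALLOC][15-30 FREE] -> 15

Answer: 15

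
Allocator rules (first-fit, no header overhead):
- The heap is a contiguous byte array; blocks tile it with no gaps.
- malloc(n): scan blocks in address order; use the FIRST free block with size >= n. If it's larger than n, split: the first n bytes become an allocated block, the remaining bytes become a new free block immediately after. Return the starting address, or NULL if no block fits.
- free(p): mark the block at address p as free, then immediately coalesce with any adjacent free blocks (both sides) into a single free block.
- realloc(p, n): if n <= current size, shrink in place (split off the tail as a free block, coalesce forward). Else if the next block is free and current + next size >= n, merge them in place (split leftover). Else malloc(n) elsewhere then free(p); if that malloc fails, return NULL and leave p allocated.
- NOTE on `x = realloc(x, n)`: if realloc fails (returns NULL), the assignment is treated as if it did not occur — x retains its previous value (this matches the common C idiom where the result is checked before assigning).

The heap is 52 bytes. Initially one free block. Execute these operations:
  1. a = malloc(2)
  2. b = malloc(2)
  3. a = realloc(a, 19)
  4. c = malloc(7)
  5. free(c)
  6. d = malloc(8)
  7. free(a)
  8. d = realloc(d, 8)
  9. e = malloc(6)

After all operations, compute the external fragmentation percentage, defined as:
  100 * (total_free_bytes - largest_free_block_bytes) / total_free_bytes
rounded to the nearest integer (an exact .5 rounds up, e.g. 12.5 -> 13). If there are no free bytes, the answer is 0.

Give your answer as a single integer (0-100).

Answer: 42

Derivation:
Op 1: a = malloc(2) -> a = 0; heap: [0-1 ALLOC][2-51 FREE]
Op 2: b = malloc(2) -> b = 2; heap: [0-1 ALLOC][2-3 ALLOC][4-51 FREE]
Op 3: a = realloc(a, 19) -> a = 4; heap: [0-1 FREE][2-3 ALLOC][4-22 ALLOC][23-51 FREE]
Op 4: c = malloc(7) -> c = 23; heap: [0-1 FREE][2-3 ALLOC][4-22 ALLOC][23-29 ALLOC][30-51 FREE]
Op 5: free(c) -> (freed c); heap: [0-1 FREE][2-3 ALLOC][4-22 ALLOC][23-51 FREE]
Op 6: d = malloc(8) -> d = 23; heap: [0-1 FREE][2-3 ALLOC][4-22 ALLOC][23-30 ALLOC][31-51 FREE]
Op 7: free(a) -> (freed a); heap: [0-1 FREE][2-3 ALLOC][4-22 FREE][23-30 ALLOC][31-51 FREE]
Op 8: d = realloc(d, 8) -> d = 23; heap: [0-1 FREE][2-3 ALLOC][4-22 FREE][23-30 ALLOC][31-51 FREE]
Op 9: e = malloc(6) -> e = 4; heap: [0-1 FREE][2-3 ALLOC][4-9 ALLOC][10-22 FREE][23-30 ALLOC][31-51 FREE]
Free blocks: [2 13 21] total_free=36 largest=21 -> 100*(36-21)/36 = 1500/36 ≈ 41.667 -> rounds to 42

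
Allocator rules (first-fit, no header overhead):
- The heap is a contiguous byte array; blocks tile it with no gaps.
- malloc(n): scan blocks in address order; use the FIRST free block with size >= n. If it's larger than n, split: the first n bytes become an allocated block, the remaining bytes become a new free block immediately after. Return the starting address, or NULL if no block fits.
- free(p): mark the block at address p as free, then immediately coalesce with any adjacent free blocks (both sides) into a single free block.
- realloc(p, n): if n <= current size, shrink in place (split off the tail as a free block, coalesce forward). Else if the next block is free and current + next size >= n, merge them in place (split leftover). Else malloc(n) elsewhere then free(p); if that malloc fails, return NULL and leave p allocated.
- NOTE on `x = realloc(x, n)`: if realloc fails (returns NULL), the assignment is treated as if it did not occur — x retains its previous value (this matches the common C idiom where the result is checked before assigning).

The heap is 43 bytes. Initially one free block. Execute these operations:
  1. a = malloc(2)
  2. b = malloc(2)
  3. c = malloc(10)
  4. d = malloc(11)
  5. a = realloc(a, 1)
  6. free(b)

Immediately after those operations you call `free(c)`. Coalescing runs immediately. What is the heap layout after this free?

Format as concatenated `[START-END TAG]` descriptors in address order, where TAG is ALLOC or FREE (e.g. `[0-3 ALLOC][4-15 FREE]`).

Answer: [0-0 ALLOC][1-13 FREE][14-24 ALLOC][25-42 FREE]

Derivation:
Op 1: a = malloc(2) -> a = 0; heap: [0-1 ALLOC][2-42 FREE]
Op 2: b = malloc(2) -> b = 2; heap: [0-1 ALLOC][2-3 ALLOC][4-42 FREE]
Op 3: c = malloc(10) -> c = 4; heap: [0-1 ALLOC][2-3 ALLOC][4-13 ALLOC][14-42 FREE]
Op 4: d = malloc(11) -> d = 14; heap: [0-1 ALLOC][2-3 ALLOC][4-13 ALLOC][14-24 ALLOC][25-42 FREE]
Op 5: a = realloc(a, 1) -> a = 0; heap: [0-0 ALLOC][1-1 FREE][2-3 ALLOC][4-13 ALLOC][14-24 ALLOC][25-42 FREE]
Op 6: free(b) -> (freed b); heap: [0-0 ALLOC][1-3 FREE][4-13 ALLOC][14-24 ALLOC][25-42 FREE]
free(c): c = 4 -> block [4-13 ALLOC]; mark free, coalesce with adjacent free neighbors -> [0-0 ALLOC][1-13 FREE][14-24 ALLOC][25-42 FREE]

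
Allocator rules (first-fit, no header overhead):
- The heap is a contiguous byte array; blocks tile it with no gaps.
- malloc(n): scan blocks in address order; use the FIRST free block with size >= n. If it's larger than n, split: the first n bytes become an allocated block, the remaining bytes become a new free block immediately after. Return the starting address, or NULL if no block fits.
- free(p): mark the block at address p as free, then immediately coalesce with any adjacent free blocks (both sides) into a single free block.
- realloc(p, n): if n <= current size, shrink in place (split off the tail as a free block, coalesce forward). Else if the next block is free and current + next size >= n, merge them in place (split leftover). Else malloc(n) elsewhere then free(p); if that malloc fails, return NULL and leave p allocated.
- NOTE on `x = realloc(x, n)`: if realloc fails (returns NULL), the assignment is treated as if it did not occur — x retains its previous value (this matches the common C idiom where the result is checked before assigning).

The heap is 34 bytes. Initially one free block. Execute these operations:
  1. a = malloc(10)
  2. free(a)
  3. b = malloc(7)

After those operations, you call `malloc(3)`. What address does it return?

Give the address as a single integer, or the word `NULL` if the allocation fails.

Op 1: a = malloc(10) -> a = 0; heap: [0-9 ALLOC][10-33 FREE]
Op 2: free(a) -> (freed a); heap: [0-33 FREE]
Op 3: b = malloc(7) -> b = 0; heap: [0-6 ALLOC][7-33 FREE]
malloc(3): first-fit scan over [0-6 ALLOC][7-33 FREE] -> 7

Answer: 7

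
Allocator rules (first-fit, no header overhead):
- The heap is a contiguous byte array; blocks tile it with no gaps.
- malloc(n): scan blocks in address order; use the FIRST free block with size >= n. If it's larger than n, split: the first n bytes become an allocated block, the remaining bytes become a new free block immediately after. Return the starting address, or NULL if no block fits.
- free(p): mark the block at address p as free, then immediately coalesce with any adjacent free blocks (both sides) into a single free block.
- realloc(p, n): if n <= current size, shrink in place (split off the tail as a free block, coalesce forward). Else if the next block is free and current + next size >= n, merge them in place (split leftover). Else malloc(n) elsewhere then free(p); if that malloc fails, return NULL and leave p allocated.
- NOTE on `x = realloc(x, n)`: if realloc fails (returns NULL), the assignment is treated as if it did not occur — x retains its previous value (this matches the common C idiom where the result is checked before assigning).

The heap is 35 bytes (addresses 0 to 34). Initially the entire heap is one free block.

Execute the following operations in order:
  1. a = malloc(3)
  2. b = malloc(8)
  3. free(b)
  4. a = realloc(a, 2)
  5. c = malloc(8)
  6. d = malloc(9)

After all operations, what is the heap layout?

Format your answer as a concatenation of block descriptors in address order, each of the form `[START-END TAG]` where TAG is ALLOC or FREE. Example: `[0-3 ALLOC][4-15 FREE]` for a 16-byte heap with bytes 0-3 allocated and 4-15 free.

Op 1: a = malloc(3) -> a = 0; heap: [0-2 ALLOC][3-34 FREE]
Op 2: b = malloc(8) -> b = 3; heap: [0-2 ALLOC][3-10 ALLOC][11-34 FREE]
Op 3: free(b) -> (freed b); heap: [0-2 ALLOC][3-34 FREE]
Op 4: a = realloc(a, 2) -> a = 0; heap: [0-1 ALLOC][2-34 FREE]
Op 5: c = malloc(8) -> c = 2; heap: [0-1 ALLOC][2-9 ALLOC][10-34 FREE]
Op 6: d = malloc(9) -> d = 10; heap: [0-1 ALLOC][2-9 ALLOC][10-18 ALLOC][19-34 FREE]

Answer: [0-1 ALLOC][2-9 ALLOC][10-18 ALLOC][19-34 FREE]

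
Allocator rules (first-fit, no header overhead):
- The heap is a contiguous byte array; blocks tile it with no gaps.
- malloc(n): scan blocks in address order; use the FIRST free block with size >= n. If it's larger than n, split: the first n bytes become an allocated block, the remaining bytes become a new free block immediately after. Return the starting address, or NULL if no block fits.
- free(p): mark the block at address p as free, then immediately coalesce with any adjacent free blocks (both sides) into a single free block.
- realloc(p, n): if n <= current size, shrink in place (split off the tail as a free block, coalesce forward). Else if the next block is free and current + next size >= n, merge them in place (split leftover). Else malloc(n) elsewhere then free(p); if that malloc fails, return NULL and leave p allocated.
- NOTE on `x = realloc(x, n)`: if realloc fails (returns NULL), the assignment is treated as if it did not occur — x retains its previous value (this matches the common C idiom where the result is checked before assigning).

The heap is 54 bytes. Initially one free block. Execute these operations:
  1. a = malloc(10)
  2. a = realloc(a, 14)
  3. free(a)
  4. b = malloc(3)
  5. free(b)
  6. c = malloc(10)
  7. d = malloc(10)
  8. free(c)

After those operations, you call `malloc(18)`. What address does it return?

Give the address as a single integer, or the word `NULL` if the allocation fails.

Op 1: a = malloc(10) -> a = 0; heap: [0-9 ALLOC][10-53 FREE]
Op 2: a = realloc(a, 14) -> a = 0; heap: [0-13 ALLOC][14-53 FREE]
Op 3: free(a) -> (freed a); heap: [0-53 FREE]
Op 4: b = malloc(3) -> b = 0; heap: [0-2 ALLOC][3-53 FREE]
Op 5: free(b) -> (freed b); heap: [0-53 FREE]
Op 6: c = malloc(10) -> c = 0; heap: [0-9 ALLOC][10-53 FREE]
Op 7: d = malloc(10) -> d = 10; heap: [0-9 ALLOC][10-19 ALLOC][20-53 FREE]
Op 8: free(c) -> (freed c); heap: [0-9 FREE][10-19 ALLOC][20-53 FREE]
malloc(18): first-fit scan over [0-9 FREE][10-19 ALLOC][20-53 FREE] -> 20

Answer: 20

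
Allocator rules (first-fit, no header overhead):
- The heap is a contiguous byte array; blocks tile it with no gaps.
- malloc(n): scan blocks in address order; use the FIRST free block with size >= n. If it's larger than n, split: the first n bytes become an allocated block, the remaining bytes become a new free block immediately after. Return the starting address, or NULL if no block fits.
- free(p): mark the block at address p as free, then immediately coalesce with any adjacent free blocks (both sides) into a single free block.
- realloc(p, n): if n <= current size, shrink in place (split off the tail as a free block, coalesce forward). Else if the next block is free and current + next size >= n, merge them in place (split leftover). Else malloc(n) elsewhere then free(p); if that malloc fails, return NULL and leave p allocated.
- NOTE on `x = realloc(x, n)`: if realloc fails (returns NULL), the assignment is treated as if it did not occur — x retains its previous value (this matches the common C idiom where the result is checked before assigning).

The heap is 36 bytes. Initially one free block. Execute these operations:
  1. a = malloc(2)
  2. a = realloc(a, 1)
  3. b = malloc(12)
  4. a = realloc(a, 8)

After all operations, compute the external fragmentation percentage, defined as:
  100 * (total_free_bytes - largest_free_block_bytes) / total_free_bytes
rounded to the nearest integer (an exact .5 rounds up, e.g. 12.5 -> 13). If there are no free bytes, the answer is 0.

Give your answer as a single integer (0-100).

Op 1: a = malloc(2) -> a = 0; heap: [0-1 ALLOC][2-35 FREE]
Op 2: a = realloc(a, 1) -> a = 0; heap: [0-0 ALLOC][1-35 FREE]
Op 3: b = malloc(12) -> b = 1; heap: [0-0 ALLOC][1-12 ALLOC][13-35 FREE]
Op 4: a = realloc(a, 8) -> a = 13; heap: [0-0 FREE][1-12 ALLOC][13-20 ALLOC][21-35 FREE]
Free blocks: [1 15] total_free=16 largest=15 -> 100*(16-15)/16 = 100/16 = 6.25 -> rounds to 6

Answer: 6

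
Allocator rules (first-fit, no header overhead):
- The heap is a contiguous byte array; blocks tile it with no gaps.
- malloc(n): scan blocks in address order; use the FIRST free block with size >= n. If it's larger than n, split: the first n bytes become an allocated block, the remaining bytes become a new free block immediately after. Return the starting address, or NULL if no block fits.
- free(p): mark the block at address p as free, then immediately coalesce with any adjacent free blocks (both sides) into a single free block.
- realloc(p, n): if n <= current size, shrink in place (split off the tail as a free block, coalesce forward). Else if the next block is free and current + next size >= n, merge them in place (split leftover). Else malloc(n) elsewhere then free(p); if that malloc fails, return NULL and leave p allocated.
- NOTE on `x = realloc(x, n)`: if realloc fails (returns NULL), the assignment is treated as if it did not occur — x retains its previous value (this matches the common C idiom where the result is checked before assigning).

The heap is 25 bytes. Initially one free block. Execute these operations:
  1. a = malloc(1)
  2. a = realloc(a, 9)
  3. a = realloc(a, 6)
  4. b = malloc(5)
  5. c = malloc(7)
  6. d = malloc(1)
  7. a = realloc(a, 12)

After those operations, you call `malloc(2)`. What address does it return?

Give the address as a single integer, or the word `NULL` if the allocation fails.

Op 1: a = malloc(1) -> a = 0; heap: [0-0 ALLOC][1-24 FREE]
Op 2: a = realloc(a, 9) -> a = 0; heap: [0-8 ALLOC][9-24 FREE]
Op 3: a = realloc(a, 6) -> a = 0; heap: [0-5 ALLOC][6-24 FREE]
Op 4: b = malloc(5) -> b = 6; heap: [0-5 ALLOC][6-10 ALLOC][11-24 FREE]
Op 5: c = malloc(7) -> c = 11; heap: [0-5 ALLOC][6-10 ALLOC][11-17 ALLOC][18-24 FREE]
Op 6: d = malloc(1) -> d = 18; heap: [0-5 ALLOC][6-10 ALLOC][11-17 ALLOC][18-18 ALLOC][19-24 FREE]
Op 7: a = realloc(a, 12) -> NULL (a unchanged); heap: [0-5 ALLOC][6-10 ALLOC][11-17 ALLOC][18-18 ALLOC][19-24 FREE]
malloc(2): first-fit scan over [0-5 ALLOC][6-10 ALLOC][11-17 ALLOC][18-18 ALLOC][19-24 FREE] -> 19

Answer: 19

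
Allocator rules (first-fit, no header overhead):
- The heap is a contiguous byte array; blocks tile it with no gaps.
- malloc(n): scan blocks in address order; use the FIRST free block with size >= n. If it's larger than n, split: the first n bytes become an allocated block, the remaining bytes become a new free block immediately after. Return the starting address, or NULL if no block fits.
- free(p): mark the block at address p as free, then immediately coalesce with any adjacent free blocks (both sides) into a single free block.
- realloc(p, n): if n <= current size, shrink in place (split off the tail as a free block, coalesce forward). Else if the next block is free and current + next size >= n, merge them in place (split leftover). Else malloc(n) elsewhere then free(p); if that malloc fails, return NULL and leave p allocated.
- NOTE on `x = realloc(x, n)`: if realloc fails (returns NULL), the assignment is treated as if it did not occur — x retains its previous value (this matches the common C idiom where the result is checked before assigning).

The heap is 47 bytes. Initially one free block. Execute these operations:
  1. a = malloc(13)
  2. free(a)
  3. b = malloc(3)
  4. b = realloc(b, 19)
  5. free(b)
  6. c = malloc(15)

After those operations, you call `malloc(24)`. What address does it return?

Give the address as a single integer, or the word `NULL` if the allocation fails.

Op 1: a = malloc(13) -> a = 0; heap: [0-12 ALLOC][13-46 FREE]
Op 2: free(a) -> (freed a); heap: [0-46 FREE]
Op 3: b = malloc(3) -> b = 0; heap: [0-2 ALLOC][3-46 FREE]
Op 4: b = realloc(b, 19) -> b = 0; heap: [0-18 ALLOC][19-46 FREE]
Op 5: free(b) -> (freed b); heap: [0-46 FREE]
Op 6: c = malloc(15) -> c = 0; heap: [0-14 ALLOC][15-46 FREE]
malloc(24): first-fit scan over [0-14 ALLOC][15-46 FREE] -> 15

Answer: 15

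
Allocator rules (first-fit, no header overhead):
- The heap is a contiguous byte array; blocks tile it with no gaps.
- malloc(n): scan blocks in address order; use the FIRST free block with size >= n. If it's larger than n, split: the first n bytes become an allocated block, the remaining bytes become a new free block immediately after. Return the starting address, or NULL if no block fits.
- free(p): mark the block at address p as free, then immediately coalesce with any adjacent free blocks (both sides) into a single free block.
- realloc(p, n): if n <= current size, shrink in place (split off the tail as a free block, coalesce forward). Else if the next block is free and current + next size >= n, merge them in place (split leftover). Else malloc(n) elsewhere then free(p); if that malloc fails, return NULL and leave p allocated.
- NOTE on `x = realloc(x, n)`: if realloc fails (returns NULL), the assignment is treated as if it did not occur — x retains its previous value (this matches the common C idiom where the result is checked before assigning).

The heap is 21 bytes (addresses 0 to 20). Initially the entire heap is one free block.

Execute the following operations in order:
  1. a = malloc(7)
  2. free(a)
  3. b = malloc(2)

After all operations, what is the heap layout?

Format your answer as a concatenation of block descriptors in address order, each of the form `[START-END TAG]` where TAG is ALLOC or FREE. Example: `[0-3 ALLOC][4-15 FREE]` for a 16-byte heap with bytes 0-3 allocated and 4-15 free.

Op 1: a = malloc(7) -> a = 0; heap: [0-6 ALLOC][7-20 FREE]
Op 2: free(a) -> (freed a); heap: [0-20 FREE]
Op 3: b = malloc(2) -> b = 0; heap: [0-1 ALLOC][2-20 FREE]

Answer: [0-1 ALLOC][2-20 FREE]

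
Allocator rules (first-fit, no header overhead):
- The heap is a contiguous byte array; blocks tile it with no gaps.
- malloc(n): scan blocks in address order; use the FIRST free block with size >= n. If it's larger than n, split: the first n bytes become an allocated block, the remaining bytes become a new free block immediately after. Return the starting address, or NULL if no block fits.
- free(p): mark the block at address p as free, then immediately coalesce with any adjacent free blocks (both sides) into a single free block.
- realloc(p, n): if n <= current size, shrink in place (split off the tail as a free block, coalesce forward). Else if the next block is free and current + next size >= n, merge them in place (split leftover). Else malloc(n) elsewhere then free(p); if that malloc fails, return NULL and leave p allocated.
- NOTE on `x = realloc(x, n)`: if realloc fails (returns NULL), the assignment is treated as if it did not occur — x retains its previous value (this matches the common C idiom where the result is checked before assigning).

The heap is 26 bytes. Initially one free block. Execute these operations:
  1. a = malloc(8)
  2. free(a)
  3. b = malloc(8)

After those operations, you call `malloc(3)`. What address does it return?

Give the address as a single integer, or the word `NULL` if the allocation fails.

Answer: 8

Derivation:
Op 1: a = malloc(8) -> a = 0; heap: [0-7 ALLOC][8-25 FREE]
Op 2: free(a) -> (freed a); heap: [0-25 FREE]
Op 3: b = malloc(8) -> b = 0; heap: [0-7 ALLOC][8-25 FREE]
malloc(3): first-fit scan over [0-7 ALLOC][8-25 FREE] -> 8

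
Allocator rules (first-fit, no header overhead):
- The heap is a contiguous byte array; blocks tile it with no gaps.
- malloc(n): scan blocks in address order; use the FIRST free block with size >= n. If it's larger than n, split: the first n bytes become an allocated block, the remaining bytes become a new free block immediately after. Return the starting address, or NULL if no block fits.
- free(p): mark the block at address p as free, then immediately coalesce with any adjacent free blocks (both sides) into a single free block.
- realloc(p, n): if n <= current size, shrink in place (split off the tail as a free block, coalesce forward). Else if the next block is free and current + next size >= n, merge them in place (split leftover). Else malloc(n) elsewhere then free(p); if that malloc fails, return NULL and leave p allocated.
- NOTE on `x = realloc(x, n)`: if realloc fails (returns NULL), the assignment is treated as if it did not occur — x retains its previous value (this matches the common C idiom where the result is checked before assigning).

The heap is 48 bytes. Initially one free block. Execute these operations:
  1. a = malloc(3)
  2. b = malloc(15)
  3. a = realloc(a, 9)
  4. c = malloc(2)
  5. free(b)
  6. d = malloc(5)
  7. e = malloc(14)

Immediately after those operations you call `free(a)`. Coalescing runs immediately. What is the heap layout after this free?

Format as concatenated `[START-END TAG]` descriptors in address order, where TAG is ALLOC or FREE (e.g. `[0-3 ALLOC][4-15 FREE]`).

Answer: [0-1 ALLOC][2-6 ALLOC][7-26 FREE][27-40 ALLOC][41-47 FREE]

Derivation:
Op 1: a = malloc(3) -> a = 0; heap: [0-2 ALLOC][3-47 FREE]
Op 2: b = malloc(15) -> b = 3; heap: [0-2 ALLOC][3-17 ALLOC][18-47 FREE]
Op 3: a = realloc(a, 9) -> a = 18; heap: [0-2 FREE][3-17 ALLOC][18-26 ALLOC][27-47 FREE]
Op 4: c = malloc(2) -> c = 0; heap: [0-1 ALLOC][2-2 FREE][3-17 ALLOC][18-26 ALLOC][27-47 FREE]
Op 5: free(b) -> (freed b); heap: [0-1 ALLOC][2-17 FREE][18-26 ALLOC][27-47 FREE]
Op 6: d = malloc(5) -> d = 2; heap: [0-1 ALLOC][2-6 ALLOC][7-17 FREE][18-26 ALLOC][27-47 FREE]
Op 7: e = malloc(14) -> e = 27; heap: [0-1 ALLOC][2-6 ALLOC][7-17 FREE][18-26 ALLOC][27-40 ALLOC][41-47 FREE]
free(a): a = 18 -> block [18-26 ALLOC]; mark free, coalesce with adjacent free neighbors -> [0-1 ALLOC][2-6 ALLOC][7-26 FREE][27-40 ALLOC][41-47 FREE]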